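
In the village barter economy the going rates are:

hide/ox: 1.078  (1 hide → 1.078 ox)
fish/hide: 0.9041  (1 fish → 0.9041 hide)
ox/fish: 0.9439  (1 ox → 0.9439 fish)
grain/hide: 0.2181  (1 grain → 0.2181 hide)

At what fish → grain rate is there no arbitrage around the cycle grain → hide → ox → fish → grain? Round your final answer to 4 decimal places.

Known legs of the cycle: 0.2181 × 1.078 × 0.9439 = 0.22192202802
For no arbitrage the full-cycle product must be 1, so the missing rate is 1 / 0.22192202802 ≈ 4.506087.

4.5061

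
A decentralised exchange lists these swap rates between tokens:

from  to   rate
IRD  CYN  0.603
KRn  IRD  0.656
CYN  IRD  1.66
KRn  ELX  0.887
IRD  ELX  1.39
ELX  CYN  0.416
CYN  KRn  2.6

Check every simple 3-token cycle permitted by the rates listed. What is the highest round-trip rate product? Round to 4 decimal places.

CYN→KRn→IRD→CYN: 2.6 × 0.656 × 0.603 = 1.02848
CYN→IRD→ELX→CYN: 1.66 × 1.39 × 0.416 = 0.95988
CYN→KRn→ELX→CYN: 2.6 × 0.887 × 0.416 = 0.95938
Maximum is CYN→KRn→IRD→CYN at 1.0285; arbitrage exists.

1.0285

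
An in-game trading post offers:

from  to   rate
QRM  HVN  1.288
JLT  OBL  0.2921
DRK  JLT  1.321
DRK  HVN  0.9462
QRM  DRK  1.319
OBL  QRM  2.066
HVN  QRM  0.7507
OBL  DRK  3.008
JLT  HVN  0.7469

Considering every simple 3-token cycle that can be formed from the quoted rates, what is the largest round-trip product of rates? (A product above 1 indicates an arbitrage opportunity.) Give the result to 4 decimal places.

1.1607

DRK→JLT→OBL→DRK: 1.321 × 0.2921 × 3.008 = 1.16068
HVN→QRM→DRK→HVN: 0.7507 × 1.319 × 0.9462 = 0.93690
Maximum is DRK→JLT→OBL→DRK at 1.1607; arbitrage exists.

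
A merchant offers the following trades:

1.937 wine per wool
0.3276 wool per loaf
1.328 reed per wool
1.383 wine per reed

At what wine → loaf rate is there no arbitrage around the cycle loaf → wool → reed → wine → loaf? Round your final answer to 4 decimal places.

Known legs of the cycle: 0.3276 × 1.328 × 1.383 = 0.6016780224
For no arbitrage the full-cycle product must be 1, so the missing rate is 1 / 0.6016780224 ≈ 1.662018.

1.6620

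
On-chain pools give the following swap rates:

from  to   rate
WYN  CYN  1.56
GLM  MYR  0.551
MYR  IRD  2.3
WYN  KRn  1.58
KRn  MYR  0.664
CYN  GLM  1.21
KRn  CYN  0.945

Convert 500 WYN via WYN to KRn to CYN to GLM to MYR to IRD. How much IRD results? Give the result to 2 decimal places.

500 WYN × 1.58 = 790 KRn
790 KRn × 0.945 = 746.55 CYN
746.55 CYN × 1.21 = 903.3255 GLM
903.3255 GLM × 0.551 = 497.7323505 MYR
497.7323505 MYR × 2.3 = 1144.78440615 IRD

1144.78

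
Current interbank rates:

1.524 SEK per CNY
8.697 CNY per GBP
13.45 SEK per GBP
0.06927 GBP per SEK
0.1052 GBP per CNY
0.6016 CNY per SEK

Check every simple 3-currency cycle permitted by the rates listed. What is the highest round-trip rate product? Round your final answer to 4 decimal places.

0.9181

GBP→CNY→SEK→GBP: 8.697 × 1.524 × 0.06927 = 0.91812
GBP→SEK→CNY→GBP: 13.45 × 0.6016 × 0.1052 = 0.85123
Maximum is GBP→CNY→SEK→GBP at 0.9181; no arbitrage — every cycle loses value.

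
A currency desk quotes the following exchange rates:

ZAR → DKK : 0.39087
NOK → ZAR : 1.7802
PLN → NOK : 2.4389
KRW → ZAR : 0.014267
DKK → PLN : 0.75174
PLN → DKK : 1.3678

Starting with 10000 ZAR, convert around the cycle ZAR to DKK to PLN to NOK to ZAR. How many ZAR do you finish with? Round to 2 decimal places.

10000 ZAR × 0.39087 = 3908.7 DKK
3908.7 DKK × 0.75174 = 2938.326138 PLN
2938.326138 PLN × 2.4389 = 7166.2836179682 NOK
7166.2836179682 NOK × 1.7802 = 12757.41809670698964 ZAR

12757.42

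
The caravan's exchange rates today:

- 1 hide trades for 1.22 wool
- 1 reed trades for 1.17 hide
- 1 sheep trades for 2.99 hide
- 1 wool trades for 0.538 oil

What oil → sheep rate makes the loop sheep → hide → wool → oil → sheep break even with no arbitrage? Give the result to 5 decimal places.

0.50955

Known legs of the cycle: 2.99 × 1.22 × 0.538 = 1.9625164
For no arbitrage the full-cycle product must be 1, so the missing rate is 1 / 1.9625164 ≈ 0.5095499.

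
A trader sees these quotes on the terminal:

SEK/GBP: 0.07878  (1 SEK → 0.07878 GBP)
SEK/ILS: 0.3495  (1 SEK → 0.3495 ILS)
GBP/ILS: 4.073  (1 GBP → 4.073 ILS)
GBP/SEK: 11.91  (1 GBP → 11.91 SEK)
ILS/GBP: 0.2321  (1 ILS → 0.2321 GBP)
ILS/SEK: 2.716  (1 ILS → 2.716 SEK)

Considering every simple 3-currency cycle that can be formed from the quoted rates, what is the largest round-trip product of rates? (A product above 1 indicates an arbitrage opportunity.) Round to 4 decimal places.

0.9661

GBP→SEK→ILS→GBP: 11.91 × 0.3495 × 0.2321 = 0.96613
GBP→ILS→SEK→GBP: 4.073 × 2.716 × 0.07878 = 0.87149
Maximum is GBP→SEK→ILS→GBP at 0.9661; no arbitrage — every cycle loses value.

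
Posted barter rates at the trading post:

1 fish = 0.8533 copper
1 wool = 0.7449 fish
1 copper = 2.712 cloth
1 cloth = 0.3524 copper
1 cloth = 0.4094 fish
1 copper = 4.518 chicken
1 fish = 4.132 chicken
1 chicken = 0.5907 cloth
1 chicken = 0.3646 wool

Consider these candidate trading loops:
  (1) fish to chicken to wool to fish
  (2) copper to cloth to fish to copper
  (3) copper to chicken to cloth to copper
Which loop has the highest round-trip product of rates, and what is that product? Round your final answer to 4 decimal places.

1.1222

(1) 4.132 × 0.3646 × 0.7449 = 1.12221
(2) 2.712 × 0.4094 × 0.8533 = 0.94741
(3) 4.518 × 0.5907 × 0.3524 = 0.94048
Highest is cycle (1) at 1.1222 (>1, arbitrage).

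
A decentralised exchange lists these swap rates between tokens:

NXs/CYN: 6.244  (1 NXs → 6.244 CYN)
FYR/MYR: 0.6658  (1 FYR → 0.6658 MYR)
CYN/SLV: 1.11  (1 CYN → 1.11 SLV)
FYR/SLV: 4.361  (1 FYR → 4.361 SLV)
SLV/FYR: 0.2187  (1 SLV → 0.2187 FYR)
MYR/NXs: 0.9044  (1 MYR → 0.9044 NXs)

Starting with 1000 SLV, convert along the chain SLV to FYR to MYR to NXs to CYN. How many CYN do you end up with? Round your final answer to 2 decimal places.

822.27

1000 SLV × 0.2187 = 218.7 FYR
218.7 FYR × 0.6658 = 145.61046 MYR
145.61046 MYR × 0.9044 = 131.690100024 NXs
131.690100024 NXs × 6.244 = 822.272984549856 CYN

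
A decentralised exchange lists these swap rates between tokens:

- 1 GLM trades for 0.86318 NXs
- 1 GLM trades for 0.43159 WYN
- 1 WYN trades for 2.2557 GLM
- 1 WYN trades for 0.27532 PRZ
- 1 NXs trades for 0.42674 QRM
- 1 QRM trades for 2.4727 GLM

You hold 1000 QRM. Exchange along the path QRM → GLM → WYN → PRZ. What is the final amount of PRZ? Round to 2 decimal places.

1000 QRM × 2.4727 = 2472.7 GLM
2472.7 GLM × 0.43159 = 1067.192593 WYN
1067.192593 WYN × 0.27532 = 293.81946470476 PRZ

293.82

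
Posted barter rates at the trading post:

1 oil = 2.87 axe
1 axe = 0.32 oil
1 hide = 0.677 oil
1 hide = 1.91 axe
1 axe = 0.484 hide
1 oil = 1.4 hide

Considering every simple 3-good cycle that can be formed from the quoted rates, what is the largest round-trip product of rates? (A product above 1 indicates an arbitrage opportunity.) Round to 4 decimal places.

0.9404

axe→hide→oil→axe: 0.484 × 0.677 × 2.87 = 0.94041
axe→oil→hide→axe: 0.32 × 1.4 × 1.91 = 0.85568
Maximum is axe→hide→oil→axe at 0.9404; no arbitrage — every cycle loses value.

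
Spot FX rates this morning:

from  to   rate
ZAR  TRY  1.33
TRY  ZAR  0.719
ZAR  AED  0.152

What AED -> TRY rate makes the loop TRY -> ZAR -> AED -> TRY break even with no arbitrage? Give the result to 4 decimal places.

9.1501

Known legs of the cycle: 0.719 × 0.152 = 0.109288
For no arbitrage the full-cycle product must be 1, so the missing rate is 1 / 0.109288 ≈ 9.150135.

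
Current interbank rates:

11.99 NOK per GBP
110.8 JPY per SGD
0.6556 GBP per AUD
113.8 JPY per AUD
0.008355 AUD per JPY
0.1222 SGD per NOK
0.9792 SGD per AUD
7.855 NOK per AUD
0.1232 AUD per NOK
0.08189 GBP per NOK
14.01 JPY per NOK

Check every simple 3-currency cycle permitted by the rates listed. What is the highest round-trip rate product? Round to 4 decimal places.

AUD→GBP→NOK→AUD: 0.6556 × 11.99 × 0.1232 = 0.96843
AUD→NOK→JPY→AUD: 7.855 × 14.01 × 0.008355 = 0.91946
AUD→SGD→JPY→AUD: 0.9792 × 110.8 × 0.008355 = 0.90648
Maximum is AUD→GBP→NOK→AUD at 0.9684; no arbitrage — every cycle loses value.

0.9684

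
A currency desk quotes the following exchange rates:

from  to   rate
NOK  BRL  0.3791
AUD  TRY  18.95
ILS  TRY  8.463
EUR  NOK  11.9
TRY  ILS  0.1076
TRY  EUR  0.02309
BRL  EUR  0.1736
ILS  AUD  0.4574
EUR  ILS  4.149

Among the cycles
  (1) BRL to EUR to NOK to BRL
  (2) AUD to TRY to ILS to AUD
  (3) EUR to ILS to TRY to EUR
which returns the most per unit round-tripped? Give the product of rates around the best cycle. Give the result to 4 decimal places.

0.9326

(1) 0.1736 × 11.9 × 0.3791 = 0.78316
(2) 18.95 × 0.1076 × 0.4574 = 0.93265
(3) 4.149 × 8.463 × 0.02309 = 0.81076
Highest is cycle (2) at 0.9326 (≤1, no arbitrage).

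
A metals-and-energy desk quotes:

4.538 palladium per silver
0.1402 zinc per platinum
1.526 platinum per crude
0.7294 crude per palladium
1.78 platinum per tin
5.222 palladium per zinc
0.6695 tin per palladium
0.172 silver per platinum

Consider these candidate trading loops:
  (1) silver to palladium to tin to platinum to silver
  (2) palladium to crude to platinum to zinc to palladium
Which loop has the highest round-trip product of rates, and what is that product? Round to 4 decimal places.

(1) 4.538 × 0.6695 × 1.78 × 0.172 = 0.93017
(2) 0.7294 × 1.526 × 0.1402 × 5.222 = 0.81490
Highest is cycle (1) at 0.9302 (≤1, no arbitrage).

0.9302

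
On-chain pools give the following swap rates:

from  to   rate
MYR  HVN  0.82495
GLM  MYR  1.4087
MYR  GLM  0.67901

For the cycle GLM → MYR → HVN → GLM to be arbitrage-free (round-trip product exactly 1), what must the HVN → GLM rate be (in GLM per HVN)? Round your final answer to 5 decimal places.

0.86051

Known legs of the cycle: 1.4087 × 0.82495 = 1.162107065
For no arbitrage the full-cycle product must be 1, so the missing rate is 1 / 1.162107065 ≈ 0.8605059.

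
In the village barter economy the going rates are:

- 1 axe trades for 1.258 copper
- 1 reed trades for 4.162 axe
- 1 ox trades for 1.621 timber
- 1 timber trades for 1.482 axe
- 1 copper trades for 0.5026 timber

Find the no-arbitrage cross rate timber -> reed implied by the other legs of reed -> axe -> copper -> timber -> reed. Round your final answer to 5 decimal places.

Known legs of the cycle: 4.162 × 1.258 × 0.5026 = 2.6315110696
For no arbitrage the full-cycle product must be 1, so the missing rate is 1 / 2.6315110696 ≈ 0.3800098.

0.38001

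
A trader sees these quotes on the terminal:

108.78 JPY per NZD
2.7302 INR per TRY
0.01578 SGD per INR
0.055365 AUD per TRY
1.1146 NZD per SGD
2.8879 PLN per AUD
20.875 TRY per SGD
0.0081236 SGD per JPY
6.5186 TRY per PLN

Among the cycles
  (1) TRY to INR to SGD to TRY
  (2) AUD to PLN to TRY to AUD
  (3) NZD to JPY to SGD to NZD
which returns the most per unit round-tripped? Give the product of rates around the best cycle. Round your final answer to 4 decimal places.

(1) 2.7302 × 0.01578 × 20.875 = 0.89935
(2) 2.8879 × 6.5186 × 0.055365 = 1.04225
(3) 108.78 × 0.0081236 × 1.1146 = 0.98496
Highest is cycle (2) at 1.0422 (>1, arbitrage).

1.0422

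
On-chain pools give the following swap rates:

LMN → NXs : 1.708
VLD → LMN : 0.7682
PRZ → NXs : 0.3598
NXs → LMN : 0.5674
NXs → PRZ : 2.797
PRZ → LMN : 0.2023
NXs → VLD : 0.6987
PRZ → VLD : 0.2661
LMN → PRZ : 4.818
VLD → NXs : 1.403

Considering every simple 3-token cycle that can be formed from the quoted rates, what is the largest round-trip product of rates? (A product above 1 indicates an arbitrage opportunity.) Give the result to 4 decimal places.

1.0442

PRZ→VLD→NXs→PRZ: 0.2661 × 1.403 × 2.797 = 1.04423
PRZ→VLD→LMN→PRZ: 0.2661 × 0.7682 × 4.818 = 0.98489
PRZ→NXs→LMN→PRZ: 0.3598 × 0.5674 × 4.818 = 0.98360
PRZ→LMN→NXs→PRZ: 0.2023 × 1.708 × 2.797 = 0.96644
VLD→LMN→NXs→VLD: 0.7682 × 1.708 × 0.6987 = 0.91675
Maximum is PRZ→VLD→NXs→PRZ at 1.0442; arbitrage exists.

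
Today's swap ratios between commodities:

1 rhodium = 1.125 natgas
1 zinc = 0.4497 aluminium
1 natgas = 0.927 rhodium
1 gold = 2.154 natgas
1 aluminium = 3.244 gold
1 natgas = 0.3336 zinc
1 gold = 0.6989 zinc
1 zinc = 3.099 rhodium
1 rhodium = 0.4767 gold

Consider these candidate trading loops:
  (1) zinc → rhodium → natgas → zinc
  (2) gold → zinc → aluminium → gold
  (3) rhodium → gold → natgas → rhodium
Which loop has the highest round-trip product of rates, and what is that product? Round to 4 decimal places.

1.1631

(1) 3.099 × 1.125 × 0.3336 = 1.16305
(2) 0.6989 × 0.4497 × 3.244 = 1.01957
(3) 0.4767 × 2.154 × 0.927 = 0.95185
Highest is cycle (1) at 1.1631 (>1, arbitrage).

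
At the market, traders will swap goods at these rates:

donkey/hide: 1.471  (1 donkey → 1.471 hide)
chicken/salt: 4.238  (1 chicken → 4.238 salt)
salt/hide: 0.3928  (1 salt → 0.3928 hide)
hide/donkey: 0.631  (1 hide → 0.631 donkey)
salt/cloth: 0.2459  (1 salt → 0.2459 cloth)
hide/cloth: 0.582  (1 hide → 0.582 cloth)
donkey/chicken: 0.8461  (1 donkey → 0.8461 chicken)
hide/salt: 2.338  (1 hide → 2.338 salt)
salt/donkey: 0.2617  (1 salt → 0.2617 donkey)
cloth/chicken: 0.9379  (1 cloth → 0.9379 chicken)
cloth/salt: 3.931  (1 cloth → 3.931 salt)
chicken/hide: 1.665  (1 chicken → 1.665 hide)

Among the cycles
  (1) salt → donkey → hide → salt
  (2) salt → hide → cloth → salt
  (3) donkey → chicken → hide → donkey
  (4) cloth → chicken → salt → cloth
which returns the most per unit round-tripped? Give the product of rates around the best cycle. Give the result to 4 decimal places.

(1) 0.2617 × 1.471 × 2.338 = 0.90004
(2) 0.3928 × 0.582 × 3.931 = 0.89866
(3) 0.8461 × 1.665 × 0.631 = 0.88893
(4) 0.9379 × 4.238 × 0.2459 = 0.97741
Highest is cycle (4) at 0.9774 (≤1, no arbitrage).

0.9774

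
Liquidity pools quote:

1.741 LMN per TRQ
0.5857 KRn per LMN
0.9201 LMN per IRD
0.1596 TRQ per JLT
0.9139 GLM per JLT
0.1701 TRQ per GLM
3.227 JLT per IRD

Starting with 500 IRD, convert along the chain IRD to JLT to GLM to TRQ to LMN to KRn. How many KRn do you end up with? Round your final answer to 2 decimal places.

255.77

500 IRD × 3.227 = 1613.5 JLT
1613.5 JLT × 0.9139 = 1474.57765 GLM
1474.57765 GLM × 0.1701 = 250.825658265 TRQ
250.825658265 TRQ × 1.741 = 436.687471039365 LMN
436.687471039365 LMN × 0.5857 = 255.7678517877560805 KRn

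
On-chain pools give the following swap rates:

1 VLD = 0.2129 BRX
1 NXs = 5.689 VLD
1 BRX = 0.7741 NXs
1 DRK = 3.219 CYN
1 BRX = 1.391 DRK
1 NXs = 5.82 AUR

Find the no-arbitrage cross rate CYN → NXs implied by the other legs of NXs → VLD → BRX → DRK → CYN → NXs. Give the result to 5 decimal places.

0.18439

Known legs of the cycle: 5.689 × 0.2129 × 1.391 × 3.219 = 5.4232509610149
For no arbitrage the full-cycle product must be 1, so the missing rate is 1 / 5.4232509610149 ≈ 0.1843912.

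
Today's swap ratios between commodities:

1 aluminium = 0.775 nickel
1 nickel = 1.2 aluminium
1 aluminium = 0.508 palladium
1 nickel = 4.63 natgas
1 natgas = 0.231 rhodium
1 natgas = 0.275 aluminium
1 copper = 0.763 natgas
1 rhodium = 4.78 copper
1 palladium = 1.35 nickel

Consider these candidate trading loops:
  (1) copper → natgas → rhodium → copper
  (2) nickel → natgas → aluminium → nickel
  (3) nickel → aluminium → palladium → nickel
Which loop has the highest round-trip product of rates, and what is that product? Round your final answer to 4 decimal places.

0.9868

(1) 0.763 × 0.231 × 4.78 = 0.84249
(2) 4.63 × 0.275 × 0.775 = 0.98677
(3) 1.2 × 0.508 × 1.35 = 0.82296
Highest is cycle (2) at 0.9868 (≤1, no arbitrage).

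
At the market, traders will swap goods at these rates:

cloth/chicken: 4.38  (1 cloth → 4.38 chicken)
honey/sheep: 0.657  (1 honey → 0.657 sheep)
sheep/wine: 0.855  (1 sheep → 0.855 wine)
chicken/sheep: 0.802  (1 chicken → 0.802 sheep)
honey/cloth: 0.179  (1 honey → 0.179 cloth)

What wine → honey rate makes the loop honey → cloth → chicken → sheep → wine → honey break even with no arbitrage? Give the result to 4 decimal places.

1.8601

Known legs of the cycle: 0.179 × 4.38 × 0.802 × 0.855 = 0.5376103542
For no arbitrage the full-cycle product must be 1, so the missing rate is 1 / 0.5376103542 ≈ 1.860083.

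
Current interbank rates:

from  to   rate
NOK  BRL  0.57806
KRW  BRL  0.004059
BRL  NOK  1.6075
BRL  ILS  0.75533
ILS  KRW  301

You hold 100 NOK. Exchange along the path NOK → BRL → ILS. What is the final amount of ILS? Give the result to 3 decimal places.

43.663

100 NOK × 0.57806 = 57.806 BRL
57.806 BRL × 0.75533 = 43.66260598 ILS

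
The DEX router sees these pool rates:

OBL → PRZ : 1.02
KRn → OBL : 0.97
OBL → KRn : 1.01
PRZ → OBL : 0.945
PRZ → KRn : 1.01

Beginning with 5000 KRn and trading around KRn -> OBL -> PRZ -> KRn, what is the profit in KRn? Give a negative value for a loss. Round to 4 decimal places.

-3.5300

5000 KRn × 0.97 = 4850 OBL
4850 OBL × 1.02 = 4947 PRZ
4947 PRZ × 1.01 = 4996.47 KRn
Net change: 4996.47 − 5000 = -3.53 KRn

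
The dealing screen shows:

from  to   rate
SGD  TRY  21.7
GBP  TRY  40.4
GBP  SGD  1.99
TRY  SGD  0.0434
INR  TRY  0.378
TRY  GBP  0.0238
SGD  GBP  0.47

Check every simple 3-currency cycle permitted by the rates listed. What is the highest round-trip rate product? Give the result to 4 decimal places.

1.0278

GBP→SGD→TRY→GBP: 1.99 × 21.7 × 0.0238 = 1.02776
GBP→TRY→SGD→GBP: 40.4 × 0.0434 × 0.47 = 0.82408
Maximum is GBP→SGD→TRY→GBP at 1.0278; arbitrage exists.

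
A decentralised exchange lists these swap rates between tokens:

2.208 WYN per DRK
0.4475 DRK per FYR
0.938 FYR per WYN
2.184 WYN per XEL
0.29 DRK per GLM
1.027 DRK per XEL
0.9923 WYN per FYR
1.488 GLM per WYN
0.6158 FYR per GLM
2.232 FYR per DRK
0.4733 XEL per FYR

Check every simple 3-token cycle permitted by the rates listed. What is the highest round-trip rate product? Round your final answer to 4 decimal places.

1.0849

FYR→XEL→DRK→FYR: 0.4733 × 1.027 × 2.232 = 1.08493
FYR→XEL→WYN→FYR: 0.4733 × 2.184 × 0.938 = 0.96960
GLM→DRK→WYN→GLM: 0.29 × 2.208 × 1.488 = 0.95280
FYR→DRK→WYN→FYR: 0.4475 × 2.208 × 0.938 = 0.92682
FYR→WYN→GLM→FYR: 0.9923 × 1.488 × 0.6158 = 0.90925
Maximum is FYR→XEL→DRK→FYR at 1.0849; arbitrage exists.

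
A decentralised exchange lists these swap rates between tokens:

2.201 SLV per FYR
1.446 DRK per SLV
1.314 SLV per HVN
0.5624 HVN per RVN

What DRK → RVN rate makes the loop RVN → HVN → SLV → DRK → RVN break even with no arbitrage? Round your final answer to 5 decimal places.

0.93582

Known legs of the cycle: 0.5624 × 1.314 × 1.446 = 1.0685847456
For no arbitrage the full-cycle product must be 1, so the missing rate is 1 / 1.0685847456 ≈ 0.9358172.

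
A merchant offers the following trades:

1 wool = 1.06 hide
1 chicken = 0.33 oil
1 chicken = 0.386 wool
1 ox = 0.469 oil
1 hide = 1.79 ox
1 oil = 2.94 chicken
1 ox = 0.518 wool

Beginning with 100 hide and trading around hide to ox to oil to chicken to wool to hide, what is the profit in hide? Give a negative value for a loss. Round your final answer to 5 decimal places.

100 hide × 1.79 = 179 ox
179 ox × 0.469 = 83.951 oil
83.951 oil × 2.94 = 246.81594 chicken
246.81594 chicken × 0.386 = 95.27095284 wool
95.27095284 wool × 1.06 = 100.9872100104 hide
Net change: 100.9872100104 − 100 = 0.9872100104 hide

0.98721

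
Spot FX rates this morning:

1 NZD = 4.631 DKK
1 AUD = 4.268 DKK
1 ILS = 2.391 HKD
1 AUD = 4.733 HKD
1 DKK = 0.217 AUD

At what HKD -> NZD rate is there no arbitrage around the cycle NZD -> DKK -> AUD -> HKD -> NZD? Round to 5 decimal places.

0.21025

Known legs of the cycle: 4.631 × 0.217 × 4.733 = 4.756319491
For no arbitrage the full-cycle product must be 1, so the missing rate is 1 / 4.756319491 ≈ 0.2102466.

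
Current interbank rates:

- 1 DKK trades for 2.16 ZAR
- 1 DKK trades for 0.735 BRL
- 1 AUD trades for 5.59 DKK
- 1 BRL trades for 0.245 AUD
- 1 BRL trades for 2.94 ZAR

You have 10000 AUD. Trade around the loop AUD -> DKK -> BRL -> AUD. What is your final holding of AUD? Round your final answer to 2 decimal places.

10000 AUD × 5.59 = 55900 DKK
55900 DKK × 0.735 = 41086.5 BRL
41086.5 BRL × 0.245 = 10066.1925 AUD

10066.19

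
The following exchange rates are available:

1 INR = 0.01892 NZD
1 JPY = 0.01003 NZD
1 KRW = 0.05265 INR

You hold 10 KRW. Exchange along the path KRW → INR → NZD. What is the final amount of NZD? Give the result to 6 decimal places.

10 KRW × 0.05265 = 0.5265 INR
0.5265 INR × 0.01892 = 0.00996138 NZD

0.009961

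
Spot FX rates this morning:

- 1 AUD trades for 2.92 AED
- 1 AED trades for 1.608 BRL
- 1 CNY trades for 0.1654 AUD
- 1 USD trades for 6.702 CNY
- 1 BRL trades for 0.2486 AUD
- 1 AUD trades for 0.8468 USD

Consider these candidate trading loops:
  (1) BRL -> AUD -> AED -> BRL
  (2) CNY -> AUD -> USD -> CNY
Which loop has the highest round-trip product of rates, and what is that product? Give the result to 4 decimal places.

1.1673

(1) 0.2486 × 2.92 × 1.608 = 1.16727
(2) 0.1654 × 0.8468 × 6.702 = 0.93869
Highest is cycle (1) at 1.1673 (>1, arbitrage).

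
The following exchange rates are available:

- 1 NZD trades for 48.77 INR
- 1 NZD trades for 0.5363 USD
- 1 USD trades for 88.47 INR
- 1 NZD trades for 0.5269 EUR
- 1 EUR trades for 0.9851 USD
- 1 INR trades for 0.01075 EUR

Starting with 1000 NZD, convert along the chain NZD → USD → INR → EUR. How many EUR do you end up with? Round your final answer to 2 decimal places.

510.05

1000 NZD × 0.5363 = 536.3 USD
536.3 USD × 88.47 = 47446.461 INR
47446.461 INR × 0.01075 = 510.04945575 EUR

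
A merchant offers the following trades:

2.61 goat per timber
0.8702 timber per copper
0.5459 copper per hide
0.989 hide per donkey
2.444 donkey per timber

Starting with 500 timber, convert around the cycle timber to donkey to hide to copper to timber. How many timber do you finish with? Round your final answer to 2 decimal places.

574.12

500 timber × 2.444 = 1222 donkey
1222 donkey × 0.989 = 1208.558 hide
1208.558 hide × 0.5459 = 659.7518122 copper
659.7518122 copper × 0.8702 = 574.11602697644 timber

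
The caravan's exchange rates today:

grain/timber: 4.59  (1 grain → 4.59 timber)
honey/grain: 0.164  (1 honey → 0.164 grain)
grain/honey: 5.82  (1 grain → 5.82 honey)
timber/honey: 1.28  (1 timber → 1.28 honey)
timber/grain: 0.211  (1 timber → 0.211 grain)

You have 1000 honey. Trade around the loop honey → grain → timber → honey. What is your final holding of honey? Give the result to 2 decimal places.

1000 honey × 0.164 = 164 grain
164 grain × 4.59 = 752.76 timber
752.76 timber × 1.28 = 963.5328 honey

963.53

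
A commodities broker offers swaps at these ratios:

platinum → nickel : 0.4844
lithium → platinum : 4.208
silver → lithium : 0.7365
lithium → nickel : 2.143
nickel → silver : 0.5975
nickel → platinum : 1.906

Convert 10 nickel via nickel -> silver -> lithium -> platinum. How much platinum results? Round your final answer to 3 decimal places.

18.518

10 nickel × 0.5975 = 5.975 silver
5.975 silver × 0.7365 = 4.4005875 lithium
4.4005875 lithium × 4.208 = 18.5176722 platinum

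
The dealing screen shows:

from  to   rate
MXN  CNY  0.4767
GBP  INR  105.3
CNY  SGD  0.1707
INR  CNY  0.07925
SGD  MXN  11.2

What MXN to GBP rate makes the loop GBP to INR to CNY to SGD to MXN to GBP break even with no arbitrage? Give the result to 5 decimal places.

0.06268

Known legs of the cycle: 105.3 × 0.07925 × 0.1707 × 11.2 = 15.954352596
For no arbitrage the full-cycle product must be 1, so the missing rate is 1 / 15.954352596 ≈ 0.0626788.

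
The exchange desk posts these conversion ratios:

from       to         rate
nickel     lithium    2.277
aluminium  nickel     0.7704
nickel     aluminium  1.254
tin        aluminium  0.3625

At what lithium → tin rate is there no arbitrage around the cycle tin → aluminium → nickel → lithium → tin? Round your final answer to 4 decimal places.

Known legs of the cycle: 0.3625 × 0.7704 × 2.277 = 0.63589779
For no arbitrage the full-cycle product must be 1, so the missing rate is 1 / 0.63589779 ≈ 1.572580.

1.5726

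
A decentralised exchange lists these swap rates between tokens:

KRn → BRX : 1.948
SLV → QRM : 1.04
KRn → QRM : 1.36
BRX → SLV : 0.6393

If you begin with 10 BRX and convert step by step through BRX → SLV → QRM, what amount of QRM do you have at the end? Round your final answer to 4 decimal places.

6.6487

10 BRX × 0.6393 = 6.393 SLV
6.393 SLV × 1.04 = 6.64872 QRM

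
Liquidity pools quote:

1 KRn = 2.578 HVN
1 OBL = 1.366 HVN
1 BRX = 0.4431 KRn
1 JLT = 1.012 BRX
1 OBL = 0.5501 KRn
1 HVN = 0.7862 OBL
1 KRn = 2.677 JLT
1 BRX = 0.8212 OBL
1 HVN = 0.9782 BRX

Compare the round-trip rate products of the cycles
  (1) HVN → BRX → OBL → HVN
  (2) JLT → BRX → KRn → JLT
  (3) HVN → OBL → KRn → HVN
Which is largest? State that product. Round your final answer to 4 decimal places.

1.2004

(1) 0.9782 × 0.8212 × 1.366 = 1.09730
(2) 1.012 × 0.4431 × 2.677 = 1.20041
(3) 0.7862 × 0.5501 × 2.578 = 1.11496
Highest is cycle (2) at 1.2004 (>1, arbitrage).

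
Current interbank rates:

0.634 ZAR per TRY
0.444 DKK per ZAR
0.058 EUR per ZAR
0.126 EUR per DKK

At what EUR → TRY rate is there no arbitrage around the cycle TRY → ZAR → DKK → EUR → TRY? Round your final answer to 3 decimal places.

Known legs of the cycle: 0.634 × 0.444 × 0.126 = 0.035468496
For no arbitrage the full-cycle product must be 1, so the missing rate is 1 / 0.035468496 ≈ 28.19403.

28.194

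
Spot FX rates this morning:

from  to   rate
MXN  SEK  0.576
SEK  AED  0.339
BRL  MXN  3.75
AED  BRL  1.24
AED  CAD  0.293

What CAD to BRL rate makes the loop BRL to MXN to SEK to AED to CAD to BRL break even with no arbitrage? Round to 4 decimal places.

Known legs of the cycle: 3.75 × 0.576 × 0.339 × 0.293 = 0.21454632
For no arbitrage the full-cycle product must be 1, so the missing rate is 1 / 0.21454632 ≈ 4.660998.

4.6610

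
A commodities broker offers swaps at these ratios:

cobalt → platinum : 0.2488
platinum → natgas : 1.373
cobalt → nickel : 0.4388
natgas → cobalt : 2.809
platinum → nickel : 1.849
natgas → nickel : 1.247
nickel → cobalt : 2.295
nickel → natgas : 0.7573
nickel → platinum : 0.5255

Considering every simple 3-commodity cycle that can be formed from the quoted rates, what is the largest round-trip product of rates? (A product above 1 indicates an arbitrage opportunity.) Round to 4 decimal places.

1.0558

cobalt→platinum→nickel→cobalt: 0.2488 × 1.849 × 2.295 = 1.05577
natgas→cobalt→platinum→natgas: 2.809 × 0.2488 × 1.373 = 0.95956
natgas→cobalt→nickel→natgas: 2.809 × 0.4388 × 0.7573 = 0.93344
natgas→nickel→platinum→natgas: 1.247 × 0.5255 × 1.373 = 0.89972
Maximum is cobalt→platinum→nickel→cobalt at 1.0558; arbitrage exists.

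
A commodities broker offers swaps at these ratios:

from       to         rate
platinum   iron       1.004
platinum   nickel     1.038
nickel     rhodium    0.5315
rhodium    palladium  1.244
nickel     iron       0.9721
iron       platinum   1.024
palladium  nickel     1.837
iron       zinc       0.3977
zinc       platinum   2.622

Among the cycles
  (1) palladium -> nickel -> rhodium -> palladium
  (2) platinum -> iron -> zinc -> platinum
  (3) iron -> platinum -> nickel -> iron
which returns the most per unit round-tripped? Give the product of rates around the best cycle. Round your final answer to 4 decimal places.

(1) 1.837 × 0.5315 × 1.244 = 1.21460
(2) 1.004 × 0.3977 × 2.622 = 1.04694
(3) 1.024 × 1.038 × 0.9721 = 1.03326
Highest is cycle (1) at 1.2146 (>1, arbitrage).

1.2146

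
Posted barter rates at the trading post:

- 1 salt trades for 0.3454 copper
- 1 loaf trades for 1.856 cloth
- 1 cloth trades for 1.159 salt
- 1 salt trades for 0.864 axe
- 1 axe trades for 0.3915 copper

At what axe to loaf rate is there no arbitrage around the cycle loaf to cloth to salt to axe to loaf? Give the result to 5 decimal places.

0.53805

Known legs of the cycle: 1.856 × 1.159 × 0.864 = 1.858553856
For no arbitrage the full-cycle product must be 1, so the missing rate is 1 / 1.858553856 ≈ 0.5380527.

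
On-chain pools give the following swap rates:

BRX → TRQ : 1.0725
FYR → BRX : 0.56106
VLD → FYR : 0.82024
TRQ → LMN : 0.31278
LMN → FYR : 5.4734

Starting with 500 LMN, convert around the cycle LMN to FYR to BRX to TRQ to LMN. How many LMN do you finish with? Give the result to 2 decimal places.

515.08

500 LMN × 5.4734 = 2736.7 FYR
2736.7 FYR × 0.56106 = 1535.452902 BRX
1535.452902 BRX × 1.0725 = 1646.773237395 TRQ
1646.773237395 TRQ × 0.31278 = 515.0777331924081 LMN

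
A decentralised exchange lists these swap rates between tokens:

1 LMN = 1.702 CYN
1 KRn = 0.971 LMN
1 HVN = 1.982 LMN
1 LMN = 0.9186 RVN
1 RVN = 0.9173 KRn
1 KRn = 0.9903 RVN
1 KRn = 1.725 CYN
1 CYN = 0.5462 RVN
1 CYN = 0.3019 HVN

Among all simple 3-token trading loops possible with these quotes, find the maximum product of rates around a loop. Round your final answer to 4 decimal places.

1.0184

HVN→LMN→CYN→HVN: 1.982 × 1.702 × 0.3019 = 1.01842
RVN→KRn→CYN→RVN: 0.9173 × 1.725 × 0.5462 = 0.86428
RVN→KRn→LMN→RVN: 0.9173 × 0.971 × 0.9186 = 0.81820
Maximum is HVN→LMN→CYN→HVN at 1.0184; arbitrage exists.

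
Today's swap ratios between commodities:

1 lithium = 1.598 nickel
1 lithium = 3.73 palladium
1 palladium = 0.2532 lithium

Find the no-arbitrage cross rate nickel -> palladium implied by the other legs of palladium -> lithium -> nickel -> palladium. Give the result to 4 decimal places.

2.4715

Known legs of the cycle: 0.2532 × 1.598 = 0.4046136
For no arbitrage the full-cycle product must be 1, so the missing rate is 1 / 0.4046136 ≈ 2.471494.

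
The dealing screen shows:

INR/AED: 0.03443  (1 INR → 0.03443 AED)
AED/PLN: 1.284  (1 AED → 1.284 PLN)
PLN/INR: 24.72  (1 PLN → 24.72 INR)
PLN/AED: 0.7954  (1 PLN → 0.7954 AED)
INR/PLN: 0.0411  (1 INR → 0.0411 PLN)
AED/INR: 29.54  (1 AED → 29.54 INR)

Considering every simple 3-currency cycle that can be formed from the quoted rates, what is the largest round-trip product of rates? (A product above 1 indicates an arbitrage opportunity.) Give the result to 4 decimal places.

1.0928

INR→AED→PLN→INR: 0.03443 × 1.284 × 24.72 = 1.09282
INR→PLN→AED→INR: 0.0411 × 0.7954 × 29.54 = 0.96569
Maximum is INR→AED→PLN→INR at 1.0928; arbitrage exists.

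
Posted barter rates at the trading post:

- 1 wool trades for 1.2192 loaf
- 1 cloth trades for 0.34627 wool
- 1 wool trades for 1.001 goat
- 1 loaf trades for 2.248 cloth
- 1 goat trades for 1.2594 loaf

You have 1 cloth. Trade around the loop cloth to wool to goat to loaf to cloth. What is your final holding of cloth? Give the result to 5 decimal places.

1 cloth × 0.34627 = 0.34627 wool
0.34627 wool × 1.001 = 0.34661627 goat
0.34661627 goat × 1.2594 = 0.436528530438 loaf
0.436528530438 loaf × 2.248 = 0.981316136424624 cloth

0.98132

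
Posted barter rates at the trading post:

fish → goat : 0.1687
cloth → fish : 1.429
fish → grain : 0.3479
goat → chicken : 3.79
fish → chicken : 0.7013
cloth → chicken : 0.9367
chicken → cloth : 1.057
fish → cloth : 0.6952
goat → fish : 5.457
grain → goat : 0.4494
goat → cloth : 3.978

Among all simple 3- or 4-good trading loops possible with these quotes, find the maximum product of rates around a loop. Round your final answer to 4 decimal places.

chicken→cloth→fish→chicken: 1.057 × 1.429 × 0.7013 = 1.05928
chicken→cloth→fish→goat→chicken: 1.057 × 1.429 × 0.1687 × 3.79 = 0.96574
goat→cloth→fish→goat: 3.978 × 1.429 × 0.1687 = 0.95899
grain→goat→cloth→fish→grain: 0.4494 × 3.978 × 1.429 × 0.3479 = 0.88876
grain→goat→fish→grain: 0.4494 × 5.457 × 0.3479 = 0.85318
Maximum is chicken→cloth→fish→chicken at 1.0593; arbitrage exists.

1.0593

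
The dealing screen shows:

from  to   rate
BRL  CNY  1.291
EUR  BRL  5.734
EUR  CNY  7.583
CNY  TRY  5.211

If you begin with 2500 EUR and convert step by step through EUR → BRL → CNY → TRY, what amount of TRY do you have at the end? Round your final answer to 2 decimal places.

2500 EUR × 5.734 = 14335 BRL
14335 BRL × 1.291 = 18506.485 CNY
18506.485 CNY × 5.211 = 96437.293335 TRY

96437.29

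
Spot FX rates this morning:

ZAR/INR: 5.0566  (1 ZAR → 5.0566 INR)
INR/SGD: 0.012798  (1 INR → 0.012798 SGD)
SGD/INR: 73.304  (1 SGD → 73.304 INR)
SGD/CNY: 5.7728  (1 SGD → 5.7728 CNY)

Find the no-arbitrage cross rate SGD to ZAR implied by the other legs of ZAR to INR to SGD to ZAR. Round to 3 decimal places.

15.453

Known legs of the cycle: 5.0566 × 0.012798 = 0.0647143668
For no arbitrage the full-cycle product must be 1, so the missing rate is 1 / 0.0647143668 ≈ 15.45252.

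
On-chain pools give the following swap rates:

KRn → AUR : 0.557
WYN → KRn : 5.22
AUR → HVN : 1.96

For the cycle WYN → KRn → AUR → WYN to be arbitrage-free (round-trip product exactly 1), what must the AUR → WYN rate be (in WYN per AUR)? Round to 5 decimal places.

Known legs of the cycle: 5.22 × 0.557 = 2.90754
For no arbitrage the full-cycle product must be 1, so the missing rate is 1 / 2.90754 ≈ 0.3439334.

0.34393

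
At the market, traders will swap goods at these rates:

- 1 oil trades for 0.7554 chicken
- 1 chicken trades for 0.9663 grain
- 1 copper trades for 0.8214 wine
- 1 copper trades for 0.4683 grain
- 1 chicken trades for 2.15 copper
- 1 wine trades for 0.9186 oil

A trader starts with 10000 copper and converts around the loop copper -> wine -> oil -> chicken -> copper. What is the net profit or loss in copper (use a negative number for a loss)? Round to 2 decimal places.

10000 copper × 0.8214 = 8214 wine
8214 wine × 0.9186 = 7545.3804 oil
7545.3804 oil × 0.7554 = 5699.78035416 chicken
5699.78035416 chicken × 2.15 = 12254.527761444 copper
Net change: 12254.527761444 − 10000 = 2254.527761444 copper

2254.53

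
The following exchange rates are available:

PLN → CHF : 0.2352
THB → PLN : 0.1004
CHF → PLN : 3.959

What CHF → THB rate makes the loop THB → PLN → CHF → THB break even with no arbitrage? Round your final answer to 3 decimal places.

42.348

Known legs of the cycle: 0.1004 × 0.2352 = 0.02361408
For no arbitrage the full-cycle product must be 1, so the missing rate is 1 / 0.02361408 ≈ 42.34762.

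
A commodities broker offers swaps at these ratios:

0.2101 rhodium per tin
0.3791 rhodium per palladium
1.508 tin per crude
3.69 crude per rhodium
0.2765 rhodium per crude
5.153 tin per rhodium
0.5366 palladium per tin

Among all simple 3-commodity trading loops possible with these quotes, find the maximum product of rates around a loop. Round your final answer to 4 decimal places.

rhodium→crude→tin→rhodium: 3.69 × 1.508 × 0.2101 = 1.16911
rhodium→tin→palladium→rhodium: 5.153 × 0.5366 × 0.3791 = 1.04825
Maximum is rhodium→crude→tin→rhodium at 1.1691; arbitrage exists.

1.1691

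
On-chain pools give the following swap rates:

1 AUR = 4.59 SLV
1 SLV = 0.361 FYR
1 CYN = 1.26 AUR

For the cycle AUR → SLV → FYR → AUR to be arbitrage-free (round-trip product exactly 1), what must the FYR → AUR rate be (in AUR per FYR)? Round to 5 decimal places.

0.60350

Known legs of the cycle: 4.59 × 0.361 = 1.65699
For no arbitrage the full-cycle product must be 1, so the missing rate is 1 / 1.65699 ≈ 0.6035039.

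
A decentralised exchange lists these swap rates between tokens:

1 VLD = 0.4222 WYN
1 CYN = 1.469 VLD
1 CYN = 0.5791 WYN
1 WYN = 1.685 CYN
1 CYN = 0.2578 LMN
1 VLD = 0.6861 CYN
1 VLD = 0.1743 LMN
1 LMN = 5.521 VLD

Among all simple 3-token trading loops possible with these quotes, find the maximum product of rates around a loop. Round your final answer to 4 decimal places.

1.0451

VLD→WYN→CYN→VLD: 0.4222 × 1.685 × 1.469 = 1.04506
VLD→CYN→LMN→VLD: 0.6861 × 0.2578 × 5.521 = 0.97654
Maximum is VLD→WYN→CYN→VLD at 1.0451; arbitrage exists.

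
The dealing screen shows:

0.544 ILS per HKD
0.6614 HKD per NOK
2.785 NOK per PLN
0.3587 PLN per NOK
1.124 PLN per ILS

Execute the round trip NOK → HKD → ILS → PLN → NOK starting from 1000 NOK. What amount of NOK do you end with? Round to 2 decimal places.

1000 NOK × 0.6614 = 661.4 HKD
661.4 HKD × 0.544 = 359.8016 ILS
359.8016 ILS × 1.124 = 404.4169984 PLN
404.4169984 PLN × 2.785 = 1126.301340544 NOK

1126.30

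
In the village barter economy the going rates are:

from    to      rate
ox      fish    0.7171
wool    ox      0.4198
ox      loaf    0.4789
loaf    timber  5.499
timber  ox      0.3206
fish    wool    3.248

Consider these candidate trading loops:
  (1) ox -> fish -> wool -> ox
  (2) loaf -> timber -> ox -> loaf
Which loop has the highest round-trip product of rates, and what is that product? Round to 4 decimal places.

0.9778

(1) 0.7171 × 3.248 × 0.4198 = 0.97777
(2) 5.499 × 0.3206 × 0.4789 = 0.84429
Highest is cycle (1) at 0.9778 (≤1, no arbitrage).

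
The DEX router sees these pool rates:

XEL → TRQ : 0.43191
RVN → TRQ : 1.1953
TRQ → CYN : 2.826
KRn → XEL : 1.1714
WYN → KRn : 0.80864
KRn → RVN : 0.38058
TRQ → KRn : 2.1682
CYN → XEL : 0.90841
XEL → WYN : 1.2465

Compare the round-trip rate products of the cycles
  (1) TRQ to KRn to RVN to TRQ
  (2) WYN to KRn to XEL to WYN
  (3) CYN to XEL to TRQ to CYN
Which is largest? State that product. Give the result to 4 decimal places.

(1) 2.1682 × 0.38058 × 1.1953 = 0.98633
(2) 0.80864 × 1.1714 × 1.2465 = 1.18074
(3) 0.90841 × 0.43191 × 2.826 = 1.10878
Highest is cycle (2) at 1.1807 (>1, arbitrage).

1.1807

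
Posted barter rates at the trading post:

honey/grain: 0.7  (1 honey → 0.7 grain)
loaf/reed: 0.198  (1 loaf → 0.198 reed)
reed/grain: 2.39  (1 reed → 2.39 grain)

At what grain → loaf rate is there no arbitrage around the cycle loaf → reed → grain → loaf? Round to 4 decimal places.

2.1132

Known legs of the cycle: 0.198 × 2.39 = 0.47322
For no arbitrage the full-cycle product must be 1, so the missing rate is 1 / 0.47322 ≈ 2.113182.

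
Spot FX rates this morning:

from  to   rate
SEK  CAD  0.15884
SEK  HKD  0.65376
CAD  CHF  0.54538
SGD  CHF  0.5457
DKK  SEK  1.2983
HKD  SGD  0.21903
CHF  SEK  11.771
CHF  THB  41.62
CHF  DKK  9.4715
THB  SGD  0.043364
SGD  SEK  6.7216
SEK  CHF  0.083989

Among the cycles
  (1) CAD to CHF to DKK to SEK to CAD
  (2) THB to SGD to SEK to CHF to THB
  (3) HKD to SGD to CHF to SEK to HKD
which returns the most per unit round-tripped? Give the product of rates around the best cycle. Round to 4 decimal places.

(1) 0.54538 × 9.4715 × 1.2983 × 0.15884 = 1.06525
(2) 0.043364 × 6.7216 × 0.083989 × 41.62 = 1.01889
(3) 0.21903 × 0.5457 × 11.771 × 0.65376 = 0.91979
Highest is cycle (1) at 1.0653 (>1, arbitrage).

1.0653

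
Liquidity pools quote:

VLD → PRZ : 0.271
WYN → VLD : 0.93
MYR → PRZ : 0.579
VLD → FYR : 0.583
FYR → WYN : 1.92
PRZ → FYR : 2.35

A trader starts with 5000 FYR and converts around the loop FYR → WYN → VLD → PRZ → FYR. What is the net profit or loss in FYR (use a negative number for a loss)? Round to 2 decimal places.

5000 FYR × 1.92 = 9600 WYN
9600 WYN × 0.93 = 8928 VLD
8928 VLD × 0.271 = 2419.488 PRZ
2419.488 PRZ × 2.35 = 5685.7968 FYR
Net change: 5685.7968 − 5000 = 685.7968 FYR

685.80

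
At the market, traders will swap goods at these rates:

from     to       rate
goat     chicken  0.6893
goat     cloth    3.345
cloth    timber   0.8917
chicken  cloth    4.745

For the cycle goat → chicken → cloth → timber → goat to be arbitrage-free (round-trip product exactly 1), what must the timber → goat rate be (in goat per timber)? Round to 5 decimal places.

0.34288

Known legs of the cycle: 0.6893 × 4.745 × 0.8917 = 2.91650860345
For no arbitrage the full-cycle product must be 1, so the missing rate is 1 / 2.91650860345 ≈ 0.3428757.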